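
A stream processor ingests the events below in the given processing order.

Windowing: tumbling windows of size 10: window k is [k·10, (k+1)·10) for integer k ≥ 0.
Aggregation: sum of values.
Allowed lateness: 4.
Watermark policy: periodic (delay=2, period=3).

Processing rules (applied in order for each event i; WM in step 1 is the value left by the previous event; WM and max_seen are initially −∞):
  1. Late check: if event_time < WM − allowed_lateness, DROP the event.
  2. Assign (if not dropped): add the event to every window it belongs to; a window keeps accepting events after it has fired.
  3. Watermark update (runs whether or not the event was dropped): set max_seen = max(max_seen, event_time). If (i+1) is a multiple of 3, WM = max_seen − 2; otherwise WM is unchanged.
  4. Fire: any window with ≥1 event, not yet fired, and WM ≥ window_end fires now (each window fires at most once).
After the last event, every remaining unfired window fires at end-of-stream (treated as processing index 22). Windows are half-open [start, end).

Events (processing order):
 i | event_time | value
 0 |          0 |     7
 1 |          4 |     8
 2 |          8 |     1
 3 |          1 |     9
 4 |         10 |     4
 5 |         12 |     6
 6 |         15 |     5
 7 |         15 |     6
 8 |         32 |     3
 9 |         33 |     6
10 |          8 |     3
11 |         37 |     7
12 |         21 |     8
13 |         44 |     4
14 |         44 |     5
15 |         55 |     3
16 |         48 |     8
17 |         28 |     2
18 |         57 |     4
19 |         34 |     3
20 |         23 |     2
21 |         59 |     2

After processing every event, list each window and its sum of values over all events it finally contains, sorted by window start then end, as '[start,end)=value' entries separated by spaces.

i=0 t=0 v=7: → [0,10); WM=−∞
i=1 t=4 v=8: → [0,10); WM=−∞
i=2 t=8 v=1: → [0,10); WM=6
i=3 t=1 v=9: DROP (t<6-4); WM=6
i=4 t=10 v=4: → [10,20); WM=6
i=5 t=12 v=6: → [10,20); WM=10; [0,10) fires=16
i=6 t=15 v=5: → [10,20); WM=10
i=7 t=15 v=6: → [10,20); WM=10
i=8 t=32 v=3: → [30,40); WM=30; [10,20) fires=21
i=9 t=33 v=6: → [30,40); WM=30
i=10 t=8 v=3: DROP (t<30-4); WM=30
i=11 t=37 v=7: → [30,40); WM=35
i=12 t=21 v=8: DROP (t<35-4); WM=35
i=13 t=44 v=4: → [40,50); WM=35
i=14 t=44 v=5: → [40,50); WM=42; [30,40) fires=16
i=15 t=55 v=3: → [50,60); WM=42
i=16 t=48 v=8: → [40,50); WM=42
i=17 t=28 v=2: DROP (t<42-4); WM=53; [40,50) fires=17
i=18 t=57 v=4: → [50,60); WM=53
i=19 t=34 v=3: DROP (t<53-4); WM=53
i=20 t=23 v=2: DROP (t<53-4); WM=55
i=21 t=59 v=2: → [50,60); WM=55

[0,10)=16 [10,20)=21 [30,40)=16 [40,50)=17 [50,60)=9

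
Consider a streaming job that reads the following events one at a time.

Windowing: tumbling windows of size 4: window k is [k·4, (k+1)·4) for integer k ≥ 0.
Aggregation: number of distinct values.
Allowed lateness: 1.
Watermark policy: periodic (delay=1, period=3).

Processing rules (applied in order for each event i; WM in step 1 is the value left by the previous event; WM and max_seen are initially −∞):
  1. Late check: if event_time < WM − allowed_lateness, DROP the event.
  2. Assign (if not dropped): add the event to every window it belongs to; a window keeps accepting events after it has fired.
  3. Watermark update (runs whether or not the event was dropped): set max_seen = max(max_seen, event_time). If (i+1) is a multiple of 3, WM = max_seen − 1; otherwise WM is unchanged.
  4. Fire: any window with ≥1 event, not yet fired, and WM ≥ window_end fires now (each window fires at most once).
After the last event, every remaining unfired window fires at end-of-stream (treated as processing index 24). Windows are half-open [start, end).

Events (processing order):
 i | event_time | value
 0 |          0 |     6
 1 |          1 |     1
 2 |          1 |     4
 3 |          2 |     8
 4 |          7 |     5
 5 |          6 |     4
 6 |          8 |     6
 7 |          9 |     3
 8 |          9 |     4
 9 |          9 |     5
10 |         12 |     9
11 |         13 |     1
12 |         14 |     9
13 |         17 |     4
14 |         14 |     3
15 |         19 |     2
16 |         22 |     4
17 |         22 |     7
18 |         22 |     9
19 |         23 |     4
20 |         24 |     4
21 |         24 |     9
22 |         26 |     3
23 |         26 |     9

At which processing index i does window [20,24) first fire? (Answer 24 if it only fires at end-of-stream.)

i=0 t=0 v=6: → [0,4); WM=−∞
i=1 t=1 v=1: → [0,4); WM=−∞
i=2 t=1 v=4: → [0,4); WM=0
i=3 t=2 v=8: → [0,4); WM=0
i=4 t=7 v=5: → [4,8); WM=0
i=5 t=6 v=4: → [4,8); WM=6; [0,4) fires=4
i=6 t=8 v=6: → [8,12); WM=6
i=7 t=9 v=3: → [8,12); WM=6
i=8 t=9 v=4: → [8,12); WM=8; [4,8) fires=2
i=9 t=9 v=5: → [8,12); WM=8
i=10 t=12 v=9: → [12,16); WM=8
i=11 t=13 v=1: → [12,16); WM=12; [8,12) fires=4
i=12 t=14 v=9: → [12,16); WM=12
i=13 t=17 v=4: → [16,20); WM=12
i=14 t=14 v=3: → [12,16); WM=16; [12,16) fires=3
i=15 t=19 v=2: → [16,20); WM=16
i=16 t=22 v=4: → [20,24); WM=16
i=17 t=22 v=7: → [20,24); WM=21; [16,20) fires=2
i=18 t=22 v=9: → [20,24); WM=21
i=19 t=23 v=4: → [20,24); WM=21
i=20 t=24 v=4: → [24,28); WM=23
i=21 t=24 v=9: → [24,28); WM=23
i=22 t=26 v=3: → [24,28); WM=23
i=23 t=26 v=9: → [24,28); WM=25; [20,24) fires=3

23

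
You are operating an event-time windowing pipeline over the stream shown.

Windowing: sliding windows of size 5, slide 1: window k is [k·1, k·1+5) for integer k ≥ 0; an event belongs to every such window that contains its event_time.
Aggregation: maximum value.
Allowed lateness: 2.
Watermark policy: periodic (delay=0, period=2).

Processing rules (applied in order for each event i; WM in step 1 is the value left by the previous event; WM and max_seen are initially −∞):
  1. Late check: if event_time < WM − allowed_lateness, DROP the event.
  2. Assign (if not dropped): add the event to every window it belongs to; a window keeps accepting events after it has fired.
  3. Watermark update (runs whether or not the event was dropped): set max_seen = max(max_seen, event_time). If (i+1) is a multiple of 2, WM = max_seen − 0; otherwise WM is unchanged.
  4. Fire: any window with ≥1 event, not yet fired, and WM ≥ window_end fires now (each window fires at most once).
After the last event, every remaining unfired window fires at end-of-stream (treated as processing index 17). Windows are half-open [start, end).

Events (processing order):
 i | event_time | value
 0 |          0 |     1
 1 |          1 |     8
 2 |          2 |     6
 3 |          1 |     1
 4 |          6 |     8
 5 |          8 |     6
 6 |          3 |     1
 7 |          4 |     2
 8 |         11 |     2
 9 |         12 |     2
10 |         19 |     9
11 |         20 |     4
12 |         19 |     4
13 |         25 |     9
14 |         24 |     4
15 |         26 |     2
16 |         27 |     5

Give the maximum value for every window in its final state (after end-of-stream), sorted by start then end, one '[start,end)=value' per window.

[0,5)=8 [1,6)=8 [2,7)=8 [3,8)=8 [4,9)=8 [5,10)=8 [6,11)=8 [7,12)=6 [8,13)=6 [9,14)=2 [10,15)=2 [11,16)=2 [12,17)=2 [15,20)=9 [16,21)=9 [17,22)=9 [18,23)=9 [19,24)=9 [20,25)=4 [21,26)=9 [22,27)=9 [23,28)=9 [24,29)=9 [25,30)=9 [26,31)=5 [27,32)=5

i=0 t=0 v=1: → [0,5); WM=−∞
i=1 t=1 v=8: → [1,6),[0,5); WM=1
i=2 t=2 v=6: → [2,7),[1,6),[0,5); WM=1
i=3 t=1 v=1: → [1,6),[0,5); WM=2
i=4 t=6 v=8: → [6,11),[5,10),[4,9),[3,8),[2,7); WM=2
i=5 t=8 v=6: → [8,13),[7,12),[6,11),[5,10),[4,9); WM=8; [0,5) fires=8 [1,6) fires=8 [2,7) fires=8 [3,8) fires=8
i=6 t=3 v=1: DROP (t<8-2); WM=8
i=7 t=4 v=2: DROP (t<8-2); WM=8
i=8 t=11 v=2: → [11,16),[10,15),[9,14),[8,13),[7,12); WM=8
i=9 t=12 v=2: → [12,17),[11,16),[10,15),[9,14),[8,13); WM=12; [4,9) fires=8 [5,10) fires=8 [6,11) fires=8 [7,12) fires=6
i=10 t=19 v=9: → [19,24),[18,23),[17,22),[16,21),[15,20); WM=12
i=11 t=20 v=4: → [20,25),[19,24),[18,23),[17,22),[16,21); WM=20; [8,13) fires=6 [9,14) fires=2 [10,15) fires=2 [11,16) fires=2 [12,17) fires=2 [15,20) fires=9
i=12 t=19 v=4: → [19,24),[18,23),[17,22),[16,21),[15,20); WM=20
i=13 t=25 v=9: → [25,30),[24,29),[23,28),[22,27),[21,26); WM=25; [16,21) fires=9 [17,22) fires=9 [18,23) fires=9 [19,24) fires=9 [20,25) fires=4
i=14 t=24 v=4: → [24,29),[23,28),[22,27),[21,26),[20,25); WM=25
i=15 t=26 v=2: → [26,31),[25,30),[24,29),[23,28),[22,27); WM=26; [21,26) fires=9
i=16 t=27 v=5: → [27,32),[26,31),[25,30),[24,29),[23,28); WM=26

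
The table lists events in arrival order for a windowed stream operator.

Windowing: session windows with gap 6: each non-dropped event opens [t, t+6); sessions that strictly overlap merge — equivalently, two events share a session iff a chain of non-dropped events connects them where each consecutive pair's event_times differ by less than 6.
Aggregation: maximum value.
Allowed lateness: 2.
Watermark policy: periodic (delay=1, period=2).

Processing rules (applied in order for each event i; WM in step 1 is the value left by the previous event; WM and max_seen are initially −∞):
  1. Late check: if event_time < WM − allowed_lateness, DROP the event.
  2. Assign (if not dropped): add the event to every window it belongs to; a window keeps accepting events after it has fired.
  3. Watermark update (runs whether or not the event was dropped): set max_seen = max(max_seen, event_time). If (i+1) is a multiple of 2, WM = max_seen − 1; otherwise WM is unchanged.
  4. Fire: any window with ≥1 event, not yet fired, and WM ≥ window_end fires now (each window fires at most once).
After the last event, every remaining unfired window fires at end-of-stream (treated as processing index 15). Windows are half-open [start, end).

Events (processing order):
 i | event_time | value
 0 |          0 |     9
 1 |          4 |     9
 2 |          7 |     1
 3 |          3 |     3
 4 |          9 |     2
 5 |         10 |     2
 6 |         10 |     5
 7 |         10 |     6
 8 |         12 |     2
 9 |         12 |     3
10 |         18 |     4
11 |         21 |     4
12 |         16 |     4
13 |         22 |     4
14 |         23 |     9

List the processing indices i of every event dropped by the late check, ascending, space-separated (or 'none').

i=0 t=0 v=9: → [0,6); WM=−∞
i=1 t=4 v=9: → [0,10); WM=3
i=2 t=7 v=1: → [0,13); WM=3
i=3 t=3 v=3: → [0,13); WM=6
i=4 t=9 v=2: → [0,15); WM=6
i=5 t=10 v=2: → [0,16); WM=9
i=6 t=10 v=5: → [0,16); WM=9
i=7 t=10 v=6: → [0,16); WM=9
i=8 t=12 v=2: → [0,18); WM=9
i=9 t=12 v=3: → [0,18); WM=11
i=10 t=18 v=4: → [18,24); WM=11
i=11 t=21 v=4: → [18,27); WM=20
i=12 t=16 v=4: DROP (t<20-2); WM=20
i=13 t=22 v=4: → [18,28); WM=21
i=14 t=23 v=9: → [18,29); WM=21

12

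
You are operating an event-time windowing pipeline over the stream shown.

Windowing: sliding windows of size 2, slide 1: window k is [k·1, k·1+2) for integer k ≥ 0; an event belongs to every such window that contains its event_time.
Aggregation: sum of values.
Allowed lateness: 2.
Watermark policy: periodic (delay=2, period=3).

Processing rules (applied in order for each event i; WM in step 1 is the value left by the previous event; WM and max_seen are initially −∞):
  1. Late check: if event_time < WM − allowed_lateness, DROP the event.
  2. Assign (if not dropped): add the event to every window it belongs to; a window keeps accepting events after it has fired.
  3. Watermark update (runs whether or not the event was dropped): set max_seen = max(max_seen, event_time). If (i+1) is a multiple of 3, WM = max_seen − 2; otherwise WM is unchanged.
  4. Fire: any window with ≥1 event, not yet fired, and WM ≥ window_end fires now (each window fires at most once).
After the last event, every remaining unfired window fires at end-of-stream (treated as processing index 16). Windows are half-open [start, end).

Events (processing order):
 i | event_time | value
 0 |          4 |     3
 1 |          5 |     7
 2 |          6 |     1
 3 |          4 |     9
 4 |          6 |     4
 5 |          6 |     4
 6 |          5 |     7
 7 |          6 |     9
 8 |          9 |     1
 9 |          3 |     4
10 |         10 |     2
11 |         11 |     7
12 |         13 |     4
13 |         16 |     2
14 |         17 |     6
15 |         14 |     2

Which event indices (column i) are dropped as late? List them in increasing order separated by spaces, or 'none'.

9

i=0 t=4 v=3: → [4,6),[3,5); WM=−∞
i=1 t=5 v=7: → [5,7),[4,6); WM=−∞
i=2 t=6 v=1: → [6,8),[5,7); WM=4
i=3 t=4 v=9: → [4,6),[3,5); WM=4
i=4 t=6 v=4: → [6,8),[5,7); WM=4
i=5 t=6 v=4: → [6,8),[5,7); WM=4
i=6 t=5 v=7: → [5,7),[4,6); WM=4
i=7 t=6 v=9: → [6,8),[5,7); WM=4
i=8 t=9 v=1: → [9,11),[8,10); WM=7; [3,5) fires=12 [4,6) fires=26 [5,7) fires=32
i=9 t=3 v=4: DROP (t<7-2); WM=7
i=10 t=10 v=2: → [10,12),[9,11); WM=7
i=11 t=11 v=7: → [11,13),[10,12); WM=9; [6,8) fires=18
i=12 t=13 v=4: → [13,15),[12,14); WM=9
i=13 t=16 v=2: → [16,18),[15,17); WM=9
i=14 t=17 v=6: → [17,19),[16,18); WM=15; [8,10) fires=1 [9,11) fires=3 [10,12) fires=9 [11,13) fires=7 [12,14) fires=4 [13,15) fires=4
i=15 t=14 v=2: → [14,16),[13,15); WM=15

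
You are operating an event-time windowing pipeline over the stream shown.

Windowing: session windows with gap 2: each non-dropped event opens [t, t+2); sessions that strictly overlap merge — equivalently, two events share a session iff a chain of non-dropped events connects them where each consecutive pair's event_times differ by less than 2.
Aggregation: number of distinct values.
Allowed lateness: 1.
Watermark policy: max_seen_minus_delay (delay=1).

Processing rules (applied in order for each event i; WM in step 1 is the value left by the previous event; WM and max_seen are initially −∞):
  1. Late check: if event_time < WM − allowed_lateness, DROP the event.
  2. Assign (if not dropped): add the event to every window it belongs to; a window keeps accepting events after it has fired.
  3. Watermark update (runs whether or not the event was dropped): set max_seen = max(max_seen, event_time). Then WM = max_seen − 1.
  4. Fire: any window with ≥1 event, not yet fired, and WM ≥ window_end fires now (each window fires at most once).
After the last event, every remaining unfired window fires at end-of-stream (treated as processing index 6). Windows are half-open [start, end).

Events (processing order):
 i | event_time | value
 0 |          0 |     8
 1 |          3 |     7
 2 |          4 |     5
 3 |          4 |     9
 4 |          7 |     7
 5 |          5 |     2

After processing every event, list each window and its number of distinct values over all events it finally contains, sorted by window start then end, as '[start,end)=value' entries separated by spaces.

i=0 t=0 v=8: → [0,2); WM=-1
i=1 t=3 v=7: → [3,5); WM=2
i=2 t=4 v=5: → [3,6); WM=3
i=3 t=4 v=9: → [3,6); WM=3
i=4 t=7 v=7: → [7,9); WM=6
i=5 t=5 v=2: → [3,7); WM=6

[0,2)=1 [3,7)=4 [7,9)=1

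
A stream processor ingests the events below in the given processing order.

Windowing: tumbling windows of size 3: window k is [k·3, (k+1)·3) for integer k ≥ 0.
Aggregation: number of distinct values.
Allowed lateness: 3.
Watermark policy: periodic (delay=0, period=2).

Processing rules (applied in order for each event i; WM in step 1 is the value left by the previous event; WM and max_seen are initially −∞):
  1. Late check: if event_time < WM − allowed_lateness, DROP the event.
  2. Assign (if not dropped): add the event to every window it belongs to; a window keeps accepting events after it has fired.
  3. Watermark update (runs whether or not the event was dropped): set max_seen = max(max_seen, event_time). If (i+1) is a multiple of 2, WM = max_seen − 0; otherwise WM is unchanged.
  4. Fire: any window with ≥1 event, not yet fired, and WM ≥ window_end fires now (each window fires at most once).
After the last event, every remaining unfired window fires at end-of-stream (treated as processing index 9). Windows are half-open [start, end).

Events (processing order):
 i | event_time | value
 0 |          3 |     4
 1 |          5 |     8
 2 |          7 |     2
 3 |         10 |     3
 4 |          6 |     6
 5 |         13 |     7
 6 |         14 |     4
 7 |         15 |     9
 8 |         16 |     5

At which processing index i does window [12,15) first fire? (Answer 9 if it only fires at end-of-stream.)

i=0 t=3 v=4: → [3,6); WM=−∞
i=1 t=5 v=8: → [3,6); WM=5
i=2 t=7 v=2: → [6,9); WM=5
i=3 t=10 v=3: → [9,12); WM=10; [3,6) fires=2 [6,9) fires=1
i=4 t=6 v=6: DROP (t<10-3); WM=10
i=5 t=13 v=7: → [12,15); WM=13; [9,12) fires=1
i=6 t=14 v=4: → [12,15); WM=13
i=7 t=15 v=9: → [15,18); WM=15; [12,15) fires=2
i=8 t=16 v=5: → [15,18); WM=15

7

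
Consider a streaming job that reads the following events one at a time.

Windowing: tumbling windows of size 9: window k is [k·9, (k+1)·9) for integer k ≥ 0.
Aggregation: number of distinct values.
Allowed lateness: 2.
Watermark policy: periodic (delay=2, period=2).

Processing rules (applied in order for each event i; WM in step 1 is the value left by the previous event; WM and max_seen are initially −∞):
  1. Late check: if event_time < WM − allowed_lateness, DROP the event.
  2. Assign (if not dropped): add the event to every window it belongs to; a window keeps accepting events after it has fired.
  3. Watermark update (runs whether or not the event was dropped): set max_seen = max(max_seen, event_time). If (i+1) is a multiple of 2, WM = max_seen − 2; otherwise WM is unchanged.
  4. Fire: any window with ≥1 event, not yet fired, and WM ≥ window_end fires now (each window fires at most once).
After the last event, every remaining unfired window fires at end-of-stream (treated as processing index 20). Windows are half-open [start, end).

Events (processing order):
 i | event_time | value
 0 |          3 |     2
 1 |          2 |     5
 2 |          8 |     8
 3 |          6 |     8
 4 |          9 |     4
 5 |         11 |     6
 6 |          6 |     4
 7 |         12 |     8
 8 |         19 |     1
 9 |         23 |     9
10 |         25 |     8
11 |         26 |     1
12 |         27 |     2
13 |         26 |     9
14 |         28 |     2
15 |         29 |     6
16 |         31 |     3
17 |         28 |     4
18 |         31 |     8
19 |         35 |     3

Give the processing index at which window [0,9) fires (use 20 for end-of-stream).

i=0 t=3 v=2: → [0,9); WM=−∞
i=1 t=2 v=5: → [0,9); WM=1
i=2 t=8 v=8: → [0,9); WM=1
i=3 t=6 v=8: → [0,9); WM=6
i=4 t=9 v=4: → [9,18); WM=6
i=5 t=11 v=6: → [9,18); WM=9; [0,9) fires=3
i=6 t=6 v=4: DROP (t<9-2); WM=9
i=7 t=12 v=8: → [9,18); WM=10
i=8 t=19 v=1: → [18,27); WM=10
i=9 t=23 v=9: → [18,27); WM=21; [9,18) fires=3
i=10 t=25 v=8: → [18,27); WM=21
i=11 t=26 v=1: → [18,27); WM=24
i=12 t=27 v=2: → [27,36); WM=24
i=13 t=26 v=9: → [18,27); WM=25
i=14 t=28 v=2: → [27,36); WM=25
i=15 t=29 v=6: → [27,36); WM=27; [18,27) fires=3
i=16 t=31 v=3: → [27,36); WM=27
i=17 t=28 v=4: → [27,36); WM=29
i=18 t=31 v=8: → [27,36); WM=29
i=19 t=35 v=3: → [27,36); WM=33

5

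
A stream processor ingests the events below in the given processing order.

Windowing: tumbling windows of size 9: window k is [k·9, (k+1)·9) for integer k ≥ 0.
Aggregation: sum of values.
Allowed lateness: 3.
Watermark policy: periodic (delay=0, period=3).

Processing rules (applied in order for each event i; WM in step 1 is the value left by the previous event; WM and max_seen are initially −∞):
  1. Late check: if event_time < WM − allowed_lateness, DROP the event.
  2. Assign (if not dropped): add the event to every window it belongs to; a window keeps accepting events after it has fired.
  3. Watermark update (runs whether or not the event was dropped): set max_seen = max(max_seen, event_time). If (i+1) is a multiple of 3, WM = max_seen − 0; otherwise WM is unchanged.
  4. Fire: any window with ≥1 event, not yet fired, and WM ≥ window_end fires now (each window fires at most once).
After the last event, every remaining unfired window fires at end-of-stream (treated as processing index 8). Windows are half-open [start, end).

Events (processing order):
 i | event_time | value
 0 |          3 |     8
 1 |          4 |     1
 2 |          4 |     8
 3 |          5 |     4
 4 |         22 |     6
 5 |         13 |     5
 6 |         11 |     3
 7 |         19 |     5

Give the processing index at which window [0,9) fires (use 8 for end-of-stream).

5

i=0 t=3 v=8: → [0,9); WM=−∞
i=1 t=4 v=1: → [0,9); WM=−∞
i=2 t=4 v=8: → [0,9); WM=4
i=3 t=5 v=4: → [0,9); WM=4
i=4 t=22 v=6: → [18,27); WM=4
i=5 t=13 v=5: → [9,18); WM=22; [0,9) fires=21 [9,18) fires=5
i=6 t=11 v=3: DROP (t<22-3); WM=22
i=7 t=19 v=5: → [18,27); WM=22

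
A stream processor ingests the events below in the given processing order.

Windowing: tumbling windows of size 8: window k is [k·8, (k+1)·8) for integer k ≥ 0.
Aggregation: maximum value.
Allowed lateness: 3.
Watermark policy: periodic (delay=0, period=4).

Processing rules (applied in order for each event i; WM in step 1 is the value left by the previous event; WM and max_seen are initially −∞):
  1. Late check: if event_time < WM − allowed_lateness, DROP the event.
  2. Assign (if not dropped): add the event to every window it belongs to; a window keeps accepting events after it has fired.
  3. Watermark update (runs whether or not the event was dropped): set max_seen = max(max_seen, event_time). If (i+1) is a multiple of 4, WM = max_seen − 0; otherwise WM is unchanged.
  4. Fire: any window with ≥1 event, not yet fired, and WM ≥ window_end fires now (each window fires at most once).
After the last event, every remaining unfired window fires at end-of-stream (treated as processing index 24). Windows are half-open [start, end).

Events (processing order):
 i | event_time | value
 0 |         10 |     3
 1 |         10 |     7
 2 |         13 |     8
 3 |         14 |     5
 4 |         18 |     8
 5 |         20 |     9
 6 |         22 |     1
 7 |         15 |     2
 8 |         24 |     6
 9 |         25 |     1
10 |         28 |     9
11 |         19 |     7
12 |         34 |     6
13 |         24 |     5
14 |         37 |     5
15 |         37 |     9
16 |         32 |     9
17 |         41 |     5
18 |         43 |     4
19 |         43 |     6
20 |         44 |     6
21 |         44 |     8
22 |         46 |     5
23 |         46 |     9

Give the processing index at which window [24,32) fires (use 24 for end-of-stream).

i=0 t=10 v=3: → [8,16); WM=−∞
i=1 t=10 v=7: → [8,16); WM=−∞
i=2 t=13 v=8: → [8,16); WM=−∞
i=3 t=14 v=5: → [8,16); WM=14
i=4 t=18 v=8: → [16,24); WM=14
i=5 t=20 v=9: → [16,24); WM=14
i=6 t=22 v=1: → [16,24); WM=14
i=7 t=15 v=2: → [8,16); WM=22; [8,16) fires=8
i=8 t=24 v=6: → [24,32); WM=22
i=9 t=25 v=1: → [24,32); WM=22
i=10 t=28 v=9: → [24,32); WM=22
i=11 t=19 v=7: → [16,24); WM=28; [16,24) fires=9
i=12 t=34 v=6: → [32,40); WM=28
i=13 t=24 v=5: DROP (t<28-3); WM=28
i=14 t=37 v=5: → [32,40); WM=28
i=15 t=37 v=9: → [32,40); WM=37; [24,32) fires=9
i=16 t=32 v=9: DROP (t<37-3); WM=37
i=17 t=41 v=5: → [40,48); WM=37
i=18 t=43 v=4: → [40,48); WM=37
i=19 t=43 v=6: → [40,48); WM=43; [32,40) fires=9
i=20 t=44 v=6: → [40,48); WM=43
i=21 t=44 v=8: → [40,48); WM=43
i=22 t=46 v=5: → [40,48); WM=43
i=23 t=46 v=9: → [40,48); WM=46

15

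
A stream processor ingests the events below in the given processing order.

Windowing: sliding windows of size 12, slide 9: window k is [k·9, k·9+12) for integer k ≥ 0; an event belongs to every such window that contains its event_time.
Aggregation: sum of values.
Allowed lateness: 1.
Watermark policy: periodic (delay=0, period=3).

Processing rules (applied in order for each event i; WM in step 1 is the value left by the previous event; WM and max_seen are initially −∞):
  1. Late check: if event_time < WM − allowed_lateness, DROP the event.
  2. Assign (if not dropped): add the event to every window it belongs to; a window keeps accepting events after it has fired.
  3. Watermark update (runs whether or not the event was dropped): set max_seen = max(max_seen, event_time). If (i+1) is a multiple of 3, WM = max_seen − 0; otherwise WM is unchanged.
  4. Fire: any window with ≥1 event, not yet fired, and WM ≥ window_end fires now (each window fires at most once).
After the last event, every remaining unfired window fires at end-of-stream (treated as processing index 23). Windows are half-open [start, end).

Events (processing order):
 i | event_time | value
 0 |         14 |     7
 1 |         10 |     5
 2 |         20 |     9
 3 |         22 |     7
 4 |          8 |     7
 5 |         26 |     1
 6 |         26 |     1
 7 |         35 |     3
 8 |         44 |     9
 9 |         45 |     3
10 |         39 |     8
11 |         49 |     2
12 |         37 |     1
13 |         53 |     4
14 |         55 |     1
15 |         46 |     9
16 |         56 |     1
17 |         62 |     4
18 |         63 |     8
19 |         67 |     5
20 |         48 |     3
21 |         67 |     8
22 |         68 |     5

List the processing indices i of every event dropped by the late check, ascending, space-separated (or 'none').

4 10 12 15 20

i=0 t=14 v=7: → [9,21); WM=−∞
i=1 t=10 v=5: → [9,21),[0,12); WM=−∞
i=2 t=20 v=9: → [18,30),[9,21); WM=20; [0,12) fires=5
i=3 t=22 v=7: → [18,30); WM=20
i=4 t=8 v=7: DROP (t<20-1); WM=20
i=5 t=26 v=1: → [18,30); WM=26; [9,21) fires=21
i=6 t=26 v=1: → [18,30); WM=26
i=7 t=35 v=3: → [27,39); WM=26
i=8 t=44 v=9: → [36,48); WM=44; [18,30) fires=18 [27,39) fires=3
i=9 t=45 v=3: → [45,57),[36,48); WM=44
i=10 t=39 v=8: DROP (t<44-1); WM=44
i=11 t=49 v=2: → [45,57); WM=49; [36,48) fires=12
i=12 t=37 v=1: DROP (t<49-1); WM=49
i=13 t=53 v=4: → [45,57); WM=49
i=14 t=55 v=1: → [54,66),[45,57); WM=55
i=15 t=46 v=9: DROP (t<55-1); WM=55
i=16 t=56 v=1: → [54,66),[45,57); WM=55
i=17 t=62 v=4: → [54,66); WM=62; [45,57) fires=11
i=18 t=63 v=8: → [63,75),[54,66); WM=62
i=19 t=67 v=5: → [63,75); WM=62
i=20 t=48 v=3: DROP (t<62-1); WM=67; [54,66) fires=14
i=21 t=67 v=8: → [63,75); WM=67
i=22 t=68 v=5: → [63,75); WM=67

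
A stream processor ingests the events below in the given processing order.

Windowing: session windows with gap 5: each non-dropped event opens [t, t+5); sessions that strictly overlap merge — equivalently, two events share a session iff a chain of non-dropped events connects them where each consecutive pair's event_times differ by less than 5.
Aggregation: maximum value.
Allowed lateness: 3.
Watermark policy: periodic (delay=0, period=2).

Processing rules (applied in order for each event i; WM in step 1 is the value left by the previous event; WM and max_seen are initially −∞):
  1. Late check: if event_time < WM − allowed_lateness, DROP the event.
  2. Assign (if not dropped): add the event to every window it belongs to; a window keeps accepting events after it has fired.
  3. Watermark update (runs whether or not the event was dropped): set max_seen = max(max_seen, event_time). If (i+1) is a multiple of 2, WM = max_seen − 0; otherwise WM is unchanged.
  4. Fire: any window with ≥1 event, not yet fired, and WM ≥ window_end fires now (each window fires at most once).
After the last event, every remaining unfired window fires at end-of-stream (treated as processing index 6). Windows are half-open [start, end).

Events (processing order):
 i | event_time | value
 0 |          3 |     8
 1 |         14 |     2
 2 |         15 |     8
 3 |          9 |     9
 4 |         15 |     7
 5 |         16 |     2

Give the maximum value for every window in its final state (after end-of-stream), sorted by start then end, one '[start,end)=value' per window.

i=0 t=3 v=8: → [3,8); WM=−∞
i=1 t=14 v=2: → [14,19); WM=14
i=2 t=15 v=8: → [14,20); WM=14
i=3 t=9 v=9: DROP (t<14-3); WM=15
i=4 t=15 v=7: → [14,20); WM=15
i=5 t=16 v=2: → [14,21); WM=16

[3,8)=8 [14,21)=8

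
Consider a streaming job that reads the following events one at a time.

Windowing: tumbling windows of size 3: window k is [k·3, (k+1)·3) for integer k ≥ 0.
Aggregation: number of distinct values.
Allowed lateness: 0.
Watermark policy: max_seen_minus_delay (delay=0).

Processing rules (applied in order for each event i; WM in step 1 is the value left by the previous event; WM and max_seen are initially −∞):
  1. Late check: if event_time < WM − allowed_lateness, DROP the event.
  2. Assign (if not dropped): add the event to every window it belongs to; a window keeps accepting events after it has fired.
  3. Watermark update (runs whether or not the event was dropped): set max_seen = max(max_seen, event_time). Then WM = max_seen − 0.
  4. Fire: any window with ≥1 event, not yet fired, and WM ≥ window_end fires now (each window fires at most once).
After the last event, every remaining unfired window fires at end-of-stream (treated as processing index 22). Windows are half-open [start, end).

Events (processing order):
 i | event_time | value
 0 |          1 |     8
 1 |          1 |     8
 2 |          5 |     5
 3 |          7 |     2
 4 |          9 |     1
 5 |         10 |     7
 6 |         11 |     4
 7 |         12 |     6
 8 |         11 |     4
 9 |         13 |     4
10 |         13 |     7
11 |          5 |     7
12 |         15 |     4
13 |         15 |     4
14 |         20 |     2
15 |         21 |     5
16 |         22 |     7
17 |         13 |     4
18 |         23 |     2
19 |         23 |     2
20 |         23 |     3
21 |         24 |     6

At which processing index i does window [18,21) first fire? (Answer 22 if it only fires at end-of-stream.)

i=0 t=1 v=8: → [0,3); WM=1
i=1 t=1 v=8: → [0,3); WM=1
i=2 t=5 v=5: → [3,6); WM=5; [0,3) fires=1
i=3 t=7 v=2: → [6,9); WM=7; [3,6) fires=1
i=4 t=9 v=1: → [9,12); WM=9; [6,9) fires=1
i=5 t=10 v=7: → [9,12); WM=10
i=6 t=11 v=4: → [9,12); WM=11
i=7 t=12 v=6: → [12,15); WM=12; [9,12) fires=3
i=8 t=11 v=4: DROP (t<12-0); WM=12
i=9 t=13 v=4: → [12,15); WM=13
i=10 t=13 v=7: → [12,15); WM=13
i=11 t=5 v=7: DROP (t<13-0); WM=13
i=12 t=15 v=4: → [15,18); WM=15; [12,15) fires=3
i=13 t=15 v=4: → [15,18); WM=15
i=14 t=20 v=2: → [18,21); WM=20; [15,18) fires=1
i=15 t=21 v=5: → [21,24); WM=21; [18,21) fires=1
i=16 t=22 v=7: → [21,24); WM=22
i=17 t=13 v=4: DROP (t<22-0); WM=22
i=18 t=23 v=2: → [21,24); WM=23
i=19 t=23 v=2: → [21,24); WM=23
i=20 t=23 v=3: → [21,24); WM=23
i=21 t=24 v=6: → [24,27); WM=24; [21,24) fires=4

15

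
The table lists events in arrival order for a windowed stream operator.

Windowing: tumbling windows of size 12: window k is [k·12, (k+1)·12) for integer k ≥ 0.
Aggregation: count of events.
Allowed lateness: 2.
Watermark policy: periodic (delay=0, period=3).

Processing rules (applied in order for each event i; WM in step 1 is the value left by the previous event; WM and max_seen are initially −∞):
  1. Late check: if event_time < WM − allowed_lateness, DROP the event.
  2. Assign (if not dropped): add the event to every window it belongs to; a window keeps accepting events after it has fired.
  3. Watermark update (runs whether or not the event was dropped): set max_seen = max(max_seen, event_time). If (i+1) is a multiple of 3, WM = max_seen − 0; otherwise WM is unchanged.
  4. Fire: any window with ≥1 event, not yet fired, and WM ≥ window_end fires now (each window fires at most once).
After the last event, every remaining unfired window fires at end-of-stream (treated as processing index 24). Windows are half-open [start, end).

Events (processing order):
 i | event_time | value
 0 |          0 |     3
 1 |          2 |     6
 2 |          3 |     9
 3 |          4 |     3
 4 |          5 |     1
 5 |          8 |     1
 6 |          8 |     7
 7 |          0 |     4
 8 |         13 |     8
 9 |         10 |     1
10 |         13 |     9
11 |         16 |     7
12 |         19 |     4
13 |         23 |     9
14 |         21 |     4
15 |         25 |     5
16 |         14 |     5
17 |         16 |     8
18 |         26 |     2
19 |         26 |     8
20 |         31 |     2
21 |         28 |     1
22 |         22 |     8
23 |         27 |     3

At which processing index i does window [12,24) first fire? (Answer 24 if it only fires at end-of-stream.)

17

i=0 t=0 v=3: → [0,12); WM=−∞
i=1 t=2 v=6: → [0,12); WM=−∞
i=2 t=3 v=9: → [0,12); WM=3
i=3 t=4 v=3: → [0,12); WM=3
i=4 t=5 v=1: → [0,12); WM=3
i=5 t=8 v=1: → [0,12); WM=8
i=6 t=8 v=7: → [0,12); WM=8
i=7 t=0 v=4: DROP (t<8-2); WM=8
i=8 t=13 v=8: → [12,24); WM=13; [0,12) fires=7
i=9 t=10 v=1: DROP (t<13-2); WM=13
i=10 t=13 v=9: → [12,24); WM=13
i=11 t=16 v=7: → [12,24); WM=16
i=12 t=19 v=4: → [12,24); WM=16
i=13 t=23 v=9: → [12,24); WM=16
i=14 t=21 v=4: → [12,24); WM=23
i=15 t=25 v=5: → [24,36); WM=23
i=16 t=14 v=5: DROP (t<23-2); WM=23
i=17 t=16 v=8: DROP (t<23-2); WM=25; [12,24) fires=6
i=18 t=26 v=2: → [24,36); WM=25
i=19 t=26 v=8: → [24,36); WM=25
i=20 t=31 v=2: → [24,36); WM=31
i=21 t=28 v=1: DROP (t<31-2); WM=31
i=22 t=22 v=8: DROP (t<31-2); WM=31
i=23 t=27 v=3: DROP (t<31-2); WM=31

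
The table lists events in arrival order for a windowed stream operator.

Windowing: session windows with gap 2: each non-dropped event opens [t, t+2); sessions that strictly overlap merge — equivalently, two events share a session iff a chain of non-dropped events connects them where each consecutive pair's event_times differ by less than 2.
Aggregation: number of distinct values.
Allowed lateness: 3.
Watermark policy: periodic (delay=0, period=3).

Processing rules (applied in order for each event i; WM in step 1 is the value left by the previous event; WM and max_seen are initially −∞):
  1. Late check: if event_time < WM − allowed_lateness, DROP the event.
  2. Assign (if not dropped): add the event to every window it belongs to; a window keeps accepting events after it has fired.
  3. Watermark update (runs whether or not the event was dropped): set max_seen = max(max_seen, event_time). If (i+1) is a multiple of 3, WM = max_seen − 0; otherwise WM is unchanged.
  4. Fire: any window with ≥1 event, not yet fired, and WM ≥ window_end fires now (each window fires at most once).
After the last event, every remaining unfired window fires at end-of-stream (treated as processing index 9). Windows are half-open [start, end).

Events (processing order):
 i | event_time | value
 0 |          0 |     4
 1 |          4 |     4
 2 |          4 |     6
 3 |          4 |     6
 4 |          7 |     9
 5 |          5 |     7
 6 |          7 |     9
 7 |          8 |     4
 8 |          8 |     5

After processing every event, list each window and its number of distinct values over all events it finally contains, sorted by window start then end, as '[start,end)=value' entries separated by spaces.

[0,2)=1 [4,7)=3 [7,10)=3

i=0 t=0 v=4: → [0,2); WM=−∞
i=1 t=4 v=4: → [4,6); WM=−∞
i=2 t=4 v=6: → [4,6); WM=4
i=3 t=4 v=6: → [4,6); WM=4
i=4 t=7 v=9: → [7,9); WM=4
i=5 t=5 v=7: → [4,7); WM=7
i=6 t=7 v=9: → [7,9); WM=7
i=7 t=8 v=4: → [7,10); WM=7
i=8 t=8 v=5: → [7,10); WM=8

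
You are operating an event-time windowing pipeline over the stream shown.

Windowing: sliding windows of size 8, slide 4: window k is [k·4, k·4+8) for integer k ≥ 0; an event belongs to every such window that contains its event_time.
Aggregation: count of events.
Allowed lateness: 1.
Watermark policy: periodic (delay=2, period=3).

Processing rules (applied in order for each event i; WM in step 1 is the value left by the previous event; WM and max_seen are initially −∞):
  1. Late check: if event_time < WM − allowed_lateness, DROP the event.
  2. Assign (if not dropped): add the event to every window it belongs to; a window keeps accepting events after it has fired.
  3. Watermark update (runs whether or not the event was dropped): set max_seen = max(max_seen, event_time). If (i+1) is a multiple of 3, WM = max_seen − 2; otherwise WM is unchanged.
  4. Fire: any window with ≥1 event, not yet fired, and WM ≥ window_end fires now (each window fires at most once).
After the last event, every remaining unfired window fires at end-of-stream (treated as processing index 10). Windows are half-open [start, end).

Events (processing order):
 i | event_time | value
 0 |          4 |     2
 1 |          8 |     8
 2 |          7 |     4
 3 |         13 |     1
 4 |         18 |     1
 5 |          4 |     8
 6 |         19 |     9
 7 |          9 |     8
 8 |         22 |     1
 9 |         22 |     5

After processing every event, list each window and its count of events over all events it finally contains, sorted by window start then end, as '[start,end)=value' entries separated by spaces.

i=0 t=4 v=2: → [4,12),[0,8); WM=−∞
i=1 t=8 v=8: → [8,16),[4,12); WM=−∞
i=2 t=7 v=4: → [4,12),[0,8); WM=6
i=3 t=13 v=1: → [12,20),[8,16); WM=6
i=4 t=18 v=1: → [16,24),[12,20); WM=6
i=5 t=4 v=8: DROP (t<6-1); WM=16; [0,8) fires=2 [4,12) fires=3 [8,16) fires=2
i=6 t=19 v=9: → [16,24),[12,20); WM=16
i=7 t=9 v=8: DROP (t<16-1); WM=16
i=8 t=22 v=1: → [20,28),[16,24); WM=20; [12,20) fires=3
i=9 t=22 v=5: → [20,28),[16,24); WM=20

[0,8)=2 [4,12)=3 [8,16)=2 [12,20)=3 [16,24)=4 [20,28)=2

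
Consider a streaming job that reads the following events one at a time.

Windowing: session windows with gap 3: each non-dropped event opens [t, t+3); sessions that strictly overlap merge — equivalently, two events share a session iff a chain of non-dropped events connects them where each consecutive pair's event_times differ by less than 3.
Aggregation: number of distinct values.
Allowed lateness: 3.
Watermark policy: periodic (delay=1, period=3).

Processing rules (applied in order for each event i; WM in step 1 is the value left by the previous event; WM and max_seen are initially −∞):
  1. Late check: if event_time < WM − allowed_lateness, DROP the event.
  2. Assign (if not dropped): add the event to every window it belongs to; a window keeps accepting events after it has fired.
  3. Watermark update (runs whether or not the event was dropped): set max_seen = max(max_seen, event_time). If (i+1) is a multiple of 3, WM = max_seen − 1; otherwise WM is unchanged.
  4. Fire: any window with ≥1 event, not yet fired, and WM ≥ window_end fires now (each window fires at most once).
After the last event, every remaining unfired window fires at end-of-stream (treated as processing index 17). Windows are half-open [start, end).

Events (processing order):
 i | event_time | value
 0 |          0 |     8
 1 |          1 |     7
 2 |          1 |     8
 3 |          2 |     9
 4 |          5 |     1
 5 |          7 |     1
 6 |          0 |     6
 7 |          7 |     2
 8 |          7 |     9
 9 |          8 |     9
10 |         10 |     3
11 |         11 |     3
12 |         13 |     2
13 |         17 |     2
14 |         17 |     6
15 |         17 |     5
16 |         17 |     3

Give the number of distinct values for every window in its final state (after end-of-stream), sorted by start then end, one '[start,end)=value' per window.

i=0 t=0 v=8: → [0,3); WM=−∞
i=1 t=1 v=7: → [0,4); WM=−∞
i=2 t=1 v=8: → [0,4); WM=0
i=3 t=2 v=9: → [0,5); WM=0
i=4 t=5 v=1: → [5,8); WM=0
i=5 t=7 v=1: → [5,10); WM=6
i=6 t=0 v=6: DROP (t<6-3); WM=6
i=7 t=7 v=2: → [5,10); WM=6
i=8 t=7 v=9: → [5,10); WM=6
i=9 t=8 v=9: → [5,11); WM=6
i=10 t=10 v=3: → [5,13); WM=6
i=11 t=11 v=3: → [5,14); WM=10
i=12 t=13 v=2: → [5,16); WM=10
i=13 t=17 v=2: → [17,20); WM=10
i=14 t=17 v=6: → [17,20); WM=16
i=15 t=17 v=5: → [17,20); WM=16
i=16 t=17 v=3: → [17,20); WM=16

[0,5)=3 [5,16)=4 [17,20)=4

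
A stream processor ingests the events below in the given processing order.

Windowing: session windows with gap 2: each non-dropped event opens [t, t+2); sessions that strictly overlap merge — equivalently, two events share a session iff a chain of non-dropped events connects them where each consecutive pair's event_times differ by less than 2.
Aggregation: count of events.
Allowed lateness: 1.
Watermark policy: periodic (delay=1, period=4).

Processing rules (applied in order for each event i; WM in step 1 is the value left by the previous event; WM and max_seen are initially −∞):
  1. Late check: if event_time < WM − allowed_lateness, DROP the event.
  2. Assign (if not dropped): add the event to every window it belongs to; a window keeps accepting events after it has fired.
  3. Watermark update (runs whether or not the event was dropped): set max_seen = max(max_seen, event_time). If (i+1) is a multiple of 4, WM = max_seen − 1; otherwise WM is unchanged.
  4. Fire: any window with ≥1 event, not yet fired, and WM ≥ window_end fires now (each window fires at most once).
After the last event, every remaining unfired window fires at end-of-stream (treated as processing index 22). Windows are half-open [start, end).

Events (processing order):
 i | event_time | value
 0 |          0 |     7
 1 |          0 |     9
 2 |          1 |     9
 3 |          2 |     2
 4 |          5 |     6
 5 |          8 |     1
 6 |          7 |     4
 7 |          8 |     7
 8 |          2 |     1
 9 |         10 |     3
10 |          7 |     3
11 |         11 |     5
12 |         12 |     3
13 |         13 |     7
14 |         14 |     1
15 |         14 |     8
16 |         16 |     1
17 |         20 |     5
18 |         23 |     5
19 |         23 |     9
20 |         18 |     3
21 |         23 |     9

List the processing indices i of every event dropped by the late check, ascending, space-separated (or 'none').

8 20

i=0 t=0 v=7: → [0,2); WM=−∞
i=1 t=0 v=9: → [0,2); WM=−∞
i=2 t=1 v=9: → [0,3); WM=−∞
i=3 t=2 v=2: → [0,4); WM=1
i=4 t=5 v=6: → [5,7); WM=1
i=5 t=8 v=1: → [8,10); WM=1
i=6 t=7 v=4: → [7,10); WM=1
i=7 t=8 v=7: → [7,10); WM=7
i=8 t=2 v=1: DROP (t<7-1); WM=7
i=9 t=10 v=3: → [10,12); WM=7
i=10 t=7 v=3: → [7,10); WM=7
i=11 t=11 v=5: → [10,13); WM=10
i=12 t=12 v=3: → [10,14); WM=10
i=13 t=13 v=7: → [10,15); WM=10
i=14 t=14 v=1: → [10,16); WM=10
i=15 t=14 v=8: → [10,16); WM=13
i=16 t=16 v=1: → [16,18); WM=13
i=17 t=20 v=5: → [20,22); WM=13
i=18 t=23 v=5: → [23,25); WM=13
i=19 t=23 v=9: → [23,25); WM=22
i=20 t=18 v=3: DROP (t<22-1); WM=22
i=21 t=23 v=9: → [23,25); WM=22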